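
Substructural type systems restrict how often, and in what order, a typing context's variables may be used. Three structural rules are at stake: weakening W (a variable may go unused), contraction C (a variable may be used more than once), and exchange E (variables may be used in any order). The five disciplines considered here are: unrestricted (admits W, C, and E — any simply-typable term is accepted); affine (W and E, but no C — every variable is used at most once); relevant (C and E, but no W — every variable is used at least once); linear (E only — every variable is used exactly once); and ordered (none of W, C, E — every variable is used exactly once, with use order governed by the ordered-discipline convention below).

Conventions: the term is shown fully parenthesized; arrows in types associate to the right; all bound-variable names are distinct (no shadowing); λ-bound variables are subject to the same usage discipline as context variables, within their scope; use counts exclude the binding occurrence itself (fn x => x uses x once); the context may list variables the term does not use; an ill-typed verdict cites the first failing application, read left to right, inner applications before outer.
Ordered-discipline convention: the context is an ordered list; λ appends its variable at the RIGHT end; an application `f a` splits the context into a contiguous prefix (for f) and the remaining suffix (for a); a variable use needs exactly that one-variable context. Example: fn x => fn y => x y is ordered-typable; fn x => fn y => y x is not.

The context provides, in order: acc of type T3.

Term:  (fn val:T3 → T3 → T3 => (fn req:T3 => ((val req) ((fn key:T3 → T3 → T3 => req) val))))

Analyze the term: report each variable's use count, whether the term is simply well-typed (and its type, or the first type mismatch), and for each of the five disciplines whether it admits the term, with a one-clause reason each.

counts: acc: 0, val [bound]: 2, req [bound]: 2, key [bound]: 0
order of uses: val, req, req, val
typing: well-typed — term : (T3 → T3 → T3) → T3 → T3
ordered ✗ (uses contraction: val ×2, req ×2; acc, key never used (weakening))
linear ✗ (uses contraction: val ×2, req ×2; acc, key never used (weakening))
affine ✗ (uses contraction: val ×2, req ×2)
relevant ✗ (acc, key never used (weakening))
unrestricted ✓ (typability at (T3 → T3 → T3) → T3 → T3 is all that's needed)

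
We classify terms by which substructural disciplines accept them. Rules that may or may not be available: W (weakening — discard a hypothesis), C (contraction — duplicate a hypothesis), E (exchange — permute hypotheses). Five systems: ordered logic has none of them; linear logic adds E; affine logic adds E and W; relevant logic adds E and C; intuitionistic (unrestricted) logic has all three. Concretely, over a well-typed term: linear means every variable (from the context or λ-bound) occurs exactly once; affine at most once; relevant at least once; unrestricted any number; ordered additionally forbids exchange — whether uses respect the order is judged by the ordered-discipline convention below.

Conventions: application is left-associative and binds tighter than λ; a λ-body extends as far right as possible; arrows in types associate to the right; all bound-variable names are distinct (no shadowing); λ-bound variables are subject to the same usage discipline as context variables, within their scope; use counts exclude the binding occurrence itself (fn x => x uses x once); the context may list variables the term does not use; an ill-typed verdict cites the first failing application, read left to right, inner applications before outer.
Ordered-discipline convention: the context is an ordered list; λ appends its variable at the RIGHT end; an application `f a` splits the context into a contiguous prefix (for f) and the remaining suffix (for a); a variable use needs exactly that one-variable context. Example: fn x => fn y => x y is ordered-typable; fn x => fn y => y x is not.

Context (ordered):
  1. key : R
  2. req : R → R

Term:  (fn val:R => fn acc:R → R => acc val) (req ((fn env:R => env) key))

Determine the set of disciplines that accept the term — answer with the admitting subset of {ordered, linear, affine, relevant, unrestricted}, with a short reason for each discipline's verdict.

admitted in: linear, affine, relevant, unrestricted
usage: key: 1×; req: 1×; val (bound): 1×; acc (bound): 1×; env (bound): 1×
uses in reading order: acc, val, req, env, key
typing: the term checks, with type (R → R) → R
ordered: ✗ — no ordered split (uses run acc, val, req, env, key)
linear: ✓ — key, req, val, acc, env: one use apiece
affine: ✓ — key, req, val, acc, env: no repeats, contraction unneeded
relevant: ✓ — none of key, req, val, acc, env goes unused
unrestricted: ✓ — typability at (R → R) → R is all that's needed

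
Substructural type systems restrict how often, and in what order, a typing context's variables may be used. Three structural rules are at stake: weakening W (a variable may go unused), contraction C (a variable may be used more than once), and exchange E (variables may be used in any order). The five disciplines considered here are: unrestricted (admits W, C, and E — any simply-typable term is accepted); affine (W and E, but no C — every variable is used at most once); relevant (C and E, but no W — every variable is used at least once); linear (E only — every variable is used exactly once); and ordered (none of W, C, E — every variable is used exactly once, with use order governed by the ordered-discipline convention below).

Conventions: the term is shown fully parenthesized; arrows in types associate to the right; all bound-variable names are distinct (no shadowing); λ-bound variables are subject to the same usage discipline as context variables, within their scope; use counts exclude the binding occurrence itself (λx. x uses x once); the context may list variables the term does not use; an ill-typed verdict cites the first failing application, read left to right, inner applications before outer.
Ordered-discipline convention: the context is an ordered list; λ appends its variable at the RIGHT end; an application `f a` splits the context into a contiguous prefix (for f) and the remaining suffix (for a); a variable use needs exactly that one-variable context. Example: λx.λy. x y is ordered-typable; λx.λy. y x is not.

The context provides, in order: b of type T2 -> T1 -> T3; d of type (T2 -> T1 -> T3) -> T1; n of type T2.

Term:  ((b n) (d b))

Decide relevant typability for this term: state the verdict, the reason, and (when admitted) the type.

yes — at least one use each (b, d, n); term : T3
use counts: b ×2; d ×1; n ×1
uses in reading order: b, n, d, b
typing: the term checks, with type T3
summary: ordered ✗, linear ✗, affine ✗, relevant ✓, unrestricted ✓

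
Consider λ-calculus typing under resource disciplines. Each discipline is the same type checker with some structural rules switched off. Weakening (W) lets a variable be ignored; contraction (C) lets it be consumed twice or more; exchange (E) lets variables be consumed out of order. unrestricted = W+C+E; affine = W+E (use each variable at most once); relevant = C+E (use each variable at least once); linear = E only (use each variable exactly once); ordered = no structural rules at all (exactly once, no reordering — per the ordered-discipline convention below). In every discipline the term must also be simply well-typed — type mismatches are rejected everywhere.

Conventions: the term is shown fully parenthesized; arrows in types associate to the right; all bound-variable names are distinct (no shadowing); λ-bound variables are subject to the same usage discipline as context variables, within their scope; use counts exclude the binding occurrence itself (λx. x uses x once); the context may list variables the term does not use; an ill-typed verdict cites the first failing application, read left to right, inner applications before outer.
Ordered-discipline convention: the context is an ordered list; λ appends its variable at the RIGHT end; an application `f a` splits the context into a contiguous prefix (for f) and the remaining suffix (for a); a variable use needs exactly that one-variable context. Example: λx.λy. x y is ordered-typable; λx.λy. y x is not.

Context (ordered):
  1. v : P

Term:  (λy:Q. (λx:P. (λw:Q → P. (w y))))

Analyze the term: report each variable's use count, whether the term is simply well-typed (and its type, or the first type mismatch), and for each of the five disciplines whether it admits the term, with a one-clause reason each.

use counts: v=0; y [bound]=1; x [bound]=0; w [bound]=1
order of uses: w, y
typing: well-typed at Q → P → (Q → P) → P
ordered: ✗, v, x left unused
linear: ✗, v, x left unused
affine: ✓, at most one use each (v, y, x, w)
relevant: ✗, v, x left unused
unrestricted: ✓, typability at Q → P → (Q → P) → P is all that's needed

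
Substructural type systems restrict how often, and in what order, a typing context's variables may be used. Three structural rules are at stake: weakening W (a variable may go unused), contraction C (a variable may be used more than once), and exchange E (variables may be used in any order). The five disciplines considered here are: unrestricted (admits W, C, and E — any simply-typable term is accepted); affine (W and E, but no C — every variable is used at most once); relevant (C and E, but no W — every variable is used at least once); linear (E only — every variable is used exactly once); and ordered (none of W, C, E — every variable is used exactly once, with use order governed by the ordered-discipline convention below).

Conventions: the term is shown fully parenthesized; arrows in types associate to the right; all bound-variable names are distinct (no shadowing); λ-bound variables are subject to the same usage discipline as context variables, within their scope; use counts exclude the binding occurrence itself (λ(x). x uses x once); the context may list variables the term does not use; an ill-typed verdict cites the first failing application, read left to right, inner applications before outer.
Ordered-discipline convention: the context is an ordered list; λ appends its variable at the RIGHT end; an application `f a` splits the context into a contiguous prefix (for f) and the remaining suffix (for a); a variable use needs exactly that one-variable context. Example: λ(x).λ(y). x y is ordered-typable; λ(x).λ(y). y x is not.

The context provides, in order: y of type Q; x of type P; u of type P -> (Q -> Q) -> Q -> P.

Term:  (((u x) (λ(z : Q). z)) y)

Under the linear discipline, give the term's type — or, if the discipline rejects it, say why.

term : P
usage: y=1, x=1, u=1, z [bound]=1
left-to-right use order: u, x, z, y
typing: well-typed at P
all disciplines: ordered ✗, linear ✓, affine ✓, relevant ✓, unrestricted ✓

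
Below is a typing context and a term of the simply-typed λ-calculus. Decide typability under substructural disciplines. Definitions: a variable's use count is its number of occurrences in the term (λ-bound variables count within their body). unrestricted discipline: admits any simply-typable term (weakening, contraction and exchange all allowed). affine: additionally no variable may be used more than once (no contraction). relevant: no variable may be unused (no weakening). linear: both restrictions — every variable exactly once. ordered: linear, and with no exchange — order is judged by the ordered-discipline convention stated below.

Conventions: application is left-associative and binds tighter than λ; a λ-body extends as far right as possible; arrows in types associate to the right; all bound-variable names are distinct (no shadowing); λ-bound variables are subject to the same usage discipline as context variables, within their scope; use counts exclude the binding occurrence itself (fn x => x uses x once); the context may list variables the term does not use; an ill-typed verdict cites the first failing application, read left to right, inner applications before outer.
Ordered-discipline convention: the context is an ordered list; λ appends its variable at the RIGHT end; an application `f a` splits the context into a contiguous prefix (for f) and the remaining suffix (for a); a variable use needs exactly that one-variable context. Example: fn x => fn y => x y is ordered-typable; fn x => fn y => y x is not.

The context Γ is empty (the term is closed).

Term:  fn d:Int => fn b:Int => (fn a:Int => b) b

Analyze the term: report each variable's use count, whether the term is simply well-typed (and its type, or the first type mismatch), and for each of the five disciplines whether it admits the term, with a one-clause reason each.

counts: d (bound)=0, b (bound)=2, a (bound)=0
order of uses: b, b
typing: the term checks, with type Int → Int → Int
ordered: ✗, repeated use of b ×2; needs weakening: d, a unused
linear: ✗, repeated use of b ×2; needs weakening: d, a unused
affine: ✗, repeated use of b ×2
relevant: ✗, needs weakening: d, a unused
unrestricted: ✓, well-typed at Int → Int → Int; no restrictions here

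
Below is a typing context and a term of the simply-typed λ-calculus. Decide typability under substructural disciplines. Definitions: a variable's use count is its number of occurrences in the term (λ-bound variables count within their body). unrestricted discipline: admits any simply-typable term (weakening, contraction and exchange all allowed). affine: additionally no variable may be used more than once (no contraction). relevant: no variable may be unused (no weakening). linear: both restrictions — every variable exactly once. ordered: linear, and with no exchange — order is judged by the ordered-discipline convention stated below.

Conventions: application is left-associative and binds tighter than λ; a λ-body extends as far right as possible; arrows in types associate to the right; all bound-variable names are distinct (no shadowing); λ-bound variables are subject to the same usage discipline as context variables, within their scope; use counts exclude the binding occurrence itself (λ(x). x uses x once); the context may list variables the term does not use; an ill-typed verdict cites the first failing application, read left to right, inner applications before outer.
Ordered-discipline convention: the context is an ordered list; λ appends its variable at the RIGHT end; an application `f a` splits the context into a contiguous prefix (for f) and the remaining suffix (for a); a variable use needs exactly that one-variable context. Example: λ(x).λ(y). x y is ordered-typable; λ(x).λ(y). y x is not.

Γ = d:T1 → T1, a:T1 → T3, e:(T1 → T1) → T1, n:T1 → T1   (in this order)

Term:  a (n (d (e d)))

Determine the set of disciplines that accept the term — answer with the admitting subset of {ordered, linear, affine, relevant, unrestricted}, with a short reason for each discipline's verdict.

accepted by: relevant, unrestricted
use counts: d=2, a=1, e=1, n=1
uses in reading order: a, n, d, e, d
typing: well-typed at T3
ordered: ✗ — needs contraction — d ×2
linear: ✗ — needs contraction — d ×2
affine: ✗ — needs contraction — d ×2
relevant: ✓ — d, a, e, n: all used, weakening unneeded
unrestricted: ✓ — type-checks (T3) and nothing is barred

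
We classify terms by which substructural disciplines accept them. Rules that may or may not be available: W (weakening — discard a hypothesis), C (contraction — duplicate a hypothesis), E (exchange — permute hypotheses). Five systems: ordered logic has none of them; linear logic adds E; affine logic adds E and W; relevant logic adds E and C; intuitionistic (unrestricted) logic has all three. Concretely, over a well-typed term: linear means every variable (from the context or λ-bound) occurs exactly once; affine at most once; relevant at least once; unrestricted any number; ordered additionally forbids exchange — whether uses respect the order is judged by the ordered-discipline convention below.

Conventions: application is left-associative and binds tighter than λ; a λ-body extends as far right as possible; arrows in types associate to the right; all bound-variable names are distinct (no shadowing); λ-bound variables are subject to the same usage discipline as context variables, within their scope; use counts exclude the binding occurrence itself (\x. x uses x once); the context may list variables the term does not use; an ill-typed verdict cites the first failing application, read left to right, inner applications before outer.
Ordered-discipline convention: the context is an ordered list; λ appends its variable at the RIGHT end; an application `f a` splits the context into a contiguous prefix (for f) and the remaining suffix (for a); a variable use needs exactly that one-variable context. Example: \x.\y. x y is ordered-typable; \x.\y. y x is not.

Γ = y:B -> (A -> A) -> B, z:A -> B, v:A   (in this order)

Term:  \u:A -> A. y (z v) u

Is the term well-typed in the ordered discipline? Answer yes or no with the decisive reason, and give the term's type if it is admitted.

yes — one use each (y, z, v, u); ordered split holds; term : (A -> A) -> B
variable uses: y: 1, z: 1, v: 1, u [bound]: 1
use order (left to right): y, z, v, u
typing: well-typed at (A -> A) -> B
summary: ordered ✓; linear ✓; affine ✓; relevant ✓; unrestricted ✓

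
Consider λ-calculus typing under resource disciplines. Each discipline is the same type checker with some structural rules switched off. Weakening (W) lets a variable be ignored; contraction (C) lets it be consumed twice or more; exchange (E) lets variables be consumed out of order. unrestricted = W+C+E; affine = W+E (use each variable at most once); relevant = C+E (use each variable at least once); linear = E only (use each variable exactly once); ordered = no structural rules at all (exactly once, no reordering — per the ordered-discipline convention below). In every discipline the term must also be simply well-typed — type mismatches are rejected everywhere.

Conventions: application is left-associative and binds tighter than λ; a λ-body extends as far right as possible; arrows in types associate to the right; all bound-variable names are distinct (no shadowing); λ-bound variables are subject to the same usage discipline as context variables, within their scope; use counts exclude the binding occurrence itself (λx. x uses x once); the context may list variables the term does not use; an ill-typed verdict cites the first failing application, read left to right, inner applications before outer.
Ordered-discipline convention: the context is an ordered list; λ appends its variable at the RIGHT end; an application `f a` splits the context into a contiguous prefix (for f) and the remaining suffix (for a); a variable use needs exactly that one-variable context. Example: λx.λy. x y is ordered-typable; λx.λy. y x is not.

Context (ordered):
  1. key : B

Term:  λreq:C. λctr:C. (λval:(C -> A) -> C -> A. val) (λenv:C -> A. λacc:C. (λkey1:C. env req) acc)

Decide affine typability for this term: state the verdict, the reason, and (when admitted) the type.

yes — key, req, ctr, val, env, acc, key1: no repeats, contraction unneeded; term : C -> C -> (C -> A) -> C -> A
usage: key: 0×, req [bound]: 1×, ctr [bound]: 0×, val [bound]: 1×, env [bound]: 1×, acc [bound]: 1×, key1 [bound]: 0×
order of uses: val, env, req, acc
typing: the term checks, with type C -> C -> (C -> A) -> C -> A
per-discipline verdicts: ordered ✗, linear ✗, affine ✓, relevant ✗, unrestricted ✓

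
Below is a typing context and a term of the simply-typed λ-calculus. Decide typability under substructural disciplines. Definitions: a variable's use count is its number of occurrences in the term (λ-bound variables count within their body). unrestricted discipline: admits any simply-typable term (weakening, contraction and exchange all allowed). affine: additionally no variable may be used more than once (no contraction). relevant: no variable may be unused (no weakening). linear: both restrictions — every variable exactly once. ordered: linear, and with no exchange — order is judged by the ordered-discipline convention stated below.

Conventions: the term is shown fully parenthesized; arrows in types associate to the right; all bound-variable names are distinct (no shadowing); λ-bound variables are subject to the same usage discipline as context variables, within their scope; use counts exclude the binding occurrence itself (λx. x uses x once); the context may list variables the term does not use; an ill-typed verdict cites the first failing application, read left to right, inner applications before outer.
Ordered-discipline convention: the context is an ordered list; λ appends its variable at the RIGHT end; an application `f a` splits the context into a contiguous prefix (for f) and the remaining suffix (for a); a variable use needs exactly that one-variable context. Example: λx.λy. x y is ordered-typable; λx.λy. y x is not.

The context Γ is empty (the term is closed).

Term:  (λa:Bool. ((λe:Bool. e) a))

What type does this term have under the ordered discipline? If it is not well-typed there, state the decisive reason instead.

term : Bool → Bool
variable uses: a [bound]: 1×; e [bound]: 1×
order of uses: e, a
typing: well-typed at Bool → Bool
per-discipline verdicts: ordered ✓ | linear ✓ | affine ✓ | relevant ✓ | unrestricted ✓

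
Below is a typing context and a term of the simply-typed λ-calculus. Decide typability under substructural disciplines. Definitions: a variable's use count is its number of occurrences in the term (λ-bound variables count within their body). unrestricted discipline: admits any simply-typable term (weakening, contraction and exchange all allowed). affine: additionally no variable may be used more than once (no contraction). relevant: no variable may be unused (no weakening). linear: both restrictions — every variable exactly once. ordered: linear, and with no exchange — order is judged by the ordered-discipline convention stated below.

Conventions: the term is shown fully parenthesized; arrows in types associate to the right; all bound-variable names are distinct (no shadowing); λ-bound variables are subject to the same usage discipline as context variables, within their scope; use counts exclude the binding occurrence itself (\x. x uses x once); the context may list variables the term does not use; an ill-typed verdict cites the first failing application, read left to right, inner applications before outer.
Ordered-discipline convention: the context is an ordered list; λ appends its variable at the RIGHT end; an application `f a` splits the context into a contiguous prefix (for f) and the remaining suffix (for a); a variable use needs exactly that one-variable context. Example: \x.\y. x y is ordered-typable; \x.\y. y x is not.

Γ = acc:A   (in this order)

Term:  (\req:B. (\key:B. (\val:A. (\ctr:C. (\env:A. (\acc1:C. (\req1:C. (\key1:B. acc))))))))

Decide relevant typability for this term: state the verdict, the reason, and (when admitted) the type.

no — needs weakening: req, key, val, ctr, env, acc1, req1, key1 unused
variable uses: acc ×1, req (bound) ×0, key (bound) ×0, val (bound) ×0, ctr (bound) ×0, env (bound) ×0, acc1 (bound) ×0, req1 (bound) ×0, key1 (bound) ×0
use order (left to right): acc
typing: well-typed at B -> B -> A -> C -> A -> C -> C -> B -> A
per-discipline verdicts: ordered ✗; linear ✗; affine ✓; relevant ✗; unrestricted ✓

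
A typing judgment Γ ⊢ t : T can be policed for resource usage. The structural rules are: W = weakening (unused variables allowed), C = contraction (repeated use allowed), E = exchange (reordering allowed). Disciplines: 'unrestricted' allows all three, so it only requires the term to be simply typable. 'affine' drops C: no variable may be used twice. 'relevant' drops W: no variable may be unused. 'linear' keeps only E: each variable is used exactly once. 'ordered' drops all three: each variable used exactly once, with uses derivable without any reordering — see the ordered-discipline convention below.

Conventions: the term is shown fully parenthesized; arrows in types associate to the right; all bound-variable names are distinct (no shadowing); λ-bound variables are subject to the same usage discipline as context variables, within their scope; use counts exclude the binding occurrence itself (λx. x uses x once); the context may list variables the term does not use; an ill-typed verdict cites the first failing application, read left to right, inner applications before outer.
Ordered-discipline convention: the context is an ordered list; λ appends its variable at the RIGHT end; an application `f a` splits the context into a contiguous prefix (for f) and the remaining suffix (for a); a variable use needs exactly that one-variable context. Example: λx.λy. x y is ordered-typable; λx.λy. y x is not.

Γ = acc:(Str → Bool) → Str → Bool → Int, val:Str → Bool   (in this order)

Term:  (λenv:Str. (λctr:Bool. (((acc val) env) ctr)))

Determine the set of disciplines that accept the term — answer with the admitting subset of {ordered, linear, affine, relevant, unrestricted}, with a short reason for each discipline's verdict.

admitted by: ordered, linear, affine, relevant, unrestricted
usage: acc: 1, val: 1, env (λ-bound): 1, ctr (λ-bound): 1
order of uses: acc, val, env, ctr
typing: the term checks, with type Str → Bool → Int
ordered ✓ (one use each (acc, val, env, ctr); ordered split holds)
linear ✓ (exactly-once usage across acc, val, env, ctr)
affine ✓ (no duplicate uses among acc, val, env, ctr)
relevant ✓ (every one of acc, val, env, ctr appears)
unrestricted ✓ (typability at Str → Bool → Int is all that's needed)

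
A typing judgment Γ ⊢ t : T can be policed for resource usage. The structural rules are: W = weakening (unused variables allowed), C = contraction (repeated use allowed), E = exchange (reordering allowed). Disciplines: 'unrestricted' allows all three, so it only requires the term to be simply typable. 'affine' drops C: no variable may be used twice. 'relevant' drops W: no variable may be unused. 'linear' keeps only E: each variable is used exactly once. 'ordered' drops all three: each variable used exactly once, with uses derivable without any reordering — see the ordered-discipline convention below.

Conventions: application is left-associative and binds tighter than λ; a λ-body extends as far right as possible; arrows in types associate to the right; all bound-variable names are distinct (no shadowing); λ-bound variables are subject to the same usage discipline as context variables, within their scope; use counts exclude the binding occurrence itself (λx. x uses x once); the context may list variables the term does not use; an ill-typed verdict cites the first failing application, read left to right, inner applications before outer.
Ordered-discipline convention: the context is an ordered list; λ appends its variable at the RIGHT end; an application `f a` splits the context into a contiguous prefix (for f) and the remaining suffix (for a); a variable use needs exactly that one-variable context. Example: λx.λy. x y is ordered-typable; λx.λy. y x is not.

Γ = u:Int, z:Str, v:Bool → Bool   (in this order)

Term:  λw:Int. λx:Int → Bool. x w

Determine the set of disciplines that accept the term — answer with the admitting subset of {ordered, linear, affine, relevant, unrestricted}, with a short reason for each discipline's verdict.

admitted by: affine, unrestricted
variable uses: u: 0×; z: 0×; v: 0×; w (bound): 1×; x (bound): 1×
use order (left to right): x, w
typing: the term checks, with type Int → (Int → Bool) → Bool
ordered: ✗, needs weakening: u, z, v unused
linear: ✗, needs weakening: u, z, v unused
affine: ✓, at most one use each (u, z, v, w, x)
relevant: ✗, needs weakening: u, z, v unused
unrestricted: ✓, well-typed at Int → (Int → Bool) → Bool; no restrictions here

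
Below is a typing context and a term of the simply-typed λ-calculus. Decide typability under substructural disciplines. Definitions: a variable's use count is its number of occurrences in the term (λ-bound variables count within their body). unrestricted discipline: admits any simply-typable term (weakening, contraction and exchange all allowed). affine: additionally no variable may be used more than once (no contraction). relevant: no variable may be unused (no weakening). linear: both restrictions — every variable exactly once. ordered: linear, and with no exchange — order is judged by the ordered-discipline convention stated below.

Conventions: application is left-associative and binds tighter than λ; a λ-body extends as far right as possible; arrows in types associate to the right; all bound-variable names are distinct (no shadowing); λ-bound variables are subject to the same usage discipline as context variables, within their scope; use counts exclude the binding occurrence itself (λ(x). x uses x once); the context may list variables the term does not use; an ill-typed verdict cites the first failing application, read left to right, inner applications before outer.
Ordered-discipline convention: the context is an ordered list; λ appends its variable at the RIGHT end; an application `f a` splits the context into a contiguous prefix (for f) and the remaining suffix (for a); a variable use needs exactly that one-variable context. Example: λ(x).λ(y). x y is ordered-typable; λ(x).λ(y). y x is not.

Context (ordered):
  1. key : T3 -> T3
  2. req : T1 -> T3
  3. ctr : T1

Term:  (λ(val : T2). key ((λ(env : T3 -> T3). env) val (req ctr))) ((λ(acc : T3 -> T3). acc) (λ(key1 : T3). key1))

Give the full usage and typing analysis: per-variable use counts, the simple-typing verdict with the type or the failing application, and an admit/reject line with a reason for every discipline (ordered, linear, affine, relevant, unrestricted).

use counts: key ×1, req ×1, ctr ×1, val (λ-bound) ×1, env (λ-bound) ×1, acc (λ-bound) ×1, key1 (λ-bound) ×1
order of uses: key, env, val, req, ctr, acc, key1
typing: ill-typed: a function awaiting T3 -> T3 gets T2
ordered: ✗ — fails simple typing
linear: ✗ — a type mismatch blocks all five
affine: ✗ — the type mismatch rejects it
relevant: ✗ — not simply typable
unrestricted: ✗ — fails simple typing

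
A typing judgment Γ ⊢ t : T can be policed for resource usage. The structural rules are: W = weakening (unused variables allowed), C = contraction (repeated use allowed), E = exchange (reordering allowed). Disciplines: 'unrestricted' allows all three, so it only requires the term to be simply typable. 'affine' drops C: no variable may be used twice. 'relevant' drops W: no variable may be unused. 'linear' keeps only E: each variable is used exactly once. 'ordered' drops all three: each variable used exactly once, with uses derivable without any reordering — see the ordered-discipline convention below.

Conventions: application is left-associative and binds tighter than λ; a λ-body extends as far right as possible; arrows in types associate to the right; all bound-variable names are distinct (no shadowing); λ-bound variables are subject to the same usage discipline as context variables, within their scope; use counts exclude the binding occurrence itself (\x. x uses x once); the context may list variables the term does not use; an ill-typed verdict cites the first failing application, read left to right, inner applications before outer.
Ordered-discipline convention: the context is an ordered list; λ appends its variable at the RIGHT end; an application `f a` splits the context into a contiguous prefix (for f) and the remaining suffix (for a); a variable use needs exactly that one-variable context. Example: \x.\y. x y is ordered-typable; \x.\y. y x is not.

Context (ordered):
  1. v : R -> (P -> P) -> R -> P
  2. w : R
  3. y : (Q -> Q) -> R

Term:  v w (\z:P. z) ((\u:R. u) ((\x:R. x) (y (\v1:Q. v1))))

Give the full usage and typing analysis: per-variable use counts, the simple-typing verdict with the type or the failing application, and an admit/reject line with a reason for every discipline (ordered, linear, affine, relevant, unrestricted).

usage: v=1, w=1, y=1, z [bound]=1, u [bound]=1, x [bound]=1, v1 [bound]=1
order of uses: v, w, z, u, x, y, v1
typing: ✓ — P
ordered: ✓ — single-use (v, w, y, z, u, x, v1), ordered derivation ok
linear: ✓ — v, w, y, z, u, x, v1: one use apiece
affine: ✓ — at most one use each (v, w, y, z, u, x, v1)
relevant: ✓ — at least one use each (v, w, y, z, u, x, v1)
unrestricted: ✓ — well-typed at P; no restrictions here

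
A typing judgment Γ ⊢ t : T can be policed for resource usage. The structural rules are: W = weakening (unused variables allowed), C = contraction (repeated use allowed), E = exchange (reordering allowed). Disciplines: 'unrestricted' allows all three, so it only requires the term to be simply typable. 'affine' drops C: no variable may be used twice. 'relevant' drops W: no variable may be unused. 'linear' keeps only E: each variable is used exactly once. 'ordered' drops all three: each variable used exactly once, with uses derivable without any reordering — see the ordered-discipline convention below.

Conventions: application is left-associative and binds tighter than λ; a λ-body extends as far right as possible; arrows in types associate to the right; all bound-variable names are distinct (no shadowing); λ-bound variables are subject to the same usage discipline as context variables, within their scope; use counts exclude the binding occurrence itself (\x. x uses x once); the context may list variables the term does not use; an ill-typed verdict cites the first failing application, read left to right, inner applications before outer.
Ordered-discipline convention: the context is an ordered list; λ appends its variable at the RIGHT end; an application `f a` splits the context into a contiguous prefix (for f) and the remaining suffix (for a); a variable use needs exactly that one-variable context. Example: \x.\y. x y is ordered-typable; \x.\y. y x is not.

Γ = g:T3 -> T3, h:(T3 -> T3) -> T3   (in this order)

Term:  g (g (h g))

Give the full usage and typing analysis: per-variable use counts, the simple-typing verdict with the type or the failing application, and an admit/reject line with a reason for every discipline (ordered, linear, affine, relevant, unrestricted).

use counts: g ×3; h ×1
order of uses: g, g, h, g
typing: the term checks, with type T3
ordered: ✗, uses contraction: g ×3
linear: ✗, uses contraction: g ×3
affine: ✗, uses contraction: g ×3
relevant: ✓, every one of g, h appears
unrestricted: ✓, well-typed at T3; no restrictions here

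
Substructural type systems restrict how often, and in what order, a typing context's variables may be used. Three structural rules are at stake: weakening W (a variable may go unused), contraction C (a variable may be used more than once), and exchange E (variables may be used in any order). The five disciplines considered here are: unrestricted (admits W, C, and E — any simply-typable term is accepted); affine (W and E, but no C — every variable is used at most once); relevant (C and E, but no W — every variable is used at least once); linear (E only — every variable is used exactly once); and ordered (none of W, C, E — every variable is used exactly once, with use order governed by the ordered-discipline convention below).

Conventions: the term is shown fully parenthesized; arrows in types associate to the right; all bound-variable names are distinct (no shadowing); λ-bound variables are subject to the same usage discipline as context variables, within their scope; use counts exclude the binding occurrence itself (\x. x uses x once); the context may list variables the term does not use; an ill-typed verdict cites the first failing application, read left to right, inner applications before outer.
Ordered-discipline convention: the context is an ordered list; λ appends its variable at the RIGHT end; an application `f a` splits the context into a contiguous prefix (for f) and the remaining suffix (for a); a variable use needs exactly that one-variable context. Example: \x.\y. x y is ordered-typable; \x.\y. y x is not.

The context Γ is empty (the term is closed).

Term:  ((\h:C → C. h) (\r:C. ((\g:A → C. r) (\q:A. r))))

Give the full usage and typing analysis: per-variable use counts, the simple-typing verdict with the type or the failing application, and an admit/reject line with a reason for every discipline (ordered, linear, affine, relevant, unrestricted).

counts: h (bound) ×1; r (bound) ×2; g (bound) ×0; q (bound) ×0
uses in reading order: h, r, r
typing: well-typed at C → C
ordered: ✗ — r ×2 used more than once (contraction); g, q left unused
linear: ✗ — r ×2 used more than once (contraction); g, q left unused
affine: ✗ — r ×2 used more than once (contraction)
relevant: ✗ — g, q left unused
unrestricted: ✓ — type-checks (C → C) and nothing is barred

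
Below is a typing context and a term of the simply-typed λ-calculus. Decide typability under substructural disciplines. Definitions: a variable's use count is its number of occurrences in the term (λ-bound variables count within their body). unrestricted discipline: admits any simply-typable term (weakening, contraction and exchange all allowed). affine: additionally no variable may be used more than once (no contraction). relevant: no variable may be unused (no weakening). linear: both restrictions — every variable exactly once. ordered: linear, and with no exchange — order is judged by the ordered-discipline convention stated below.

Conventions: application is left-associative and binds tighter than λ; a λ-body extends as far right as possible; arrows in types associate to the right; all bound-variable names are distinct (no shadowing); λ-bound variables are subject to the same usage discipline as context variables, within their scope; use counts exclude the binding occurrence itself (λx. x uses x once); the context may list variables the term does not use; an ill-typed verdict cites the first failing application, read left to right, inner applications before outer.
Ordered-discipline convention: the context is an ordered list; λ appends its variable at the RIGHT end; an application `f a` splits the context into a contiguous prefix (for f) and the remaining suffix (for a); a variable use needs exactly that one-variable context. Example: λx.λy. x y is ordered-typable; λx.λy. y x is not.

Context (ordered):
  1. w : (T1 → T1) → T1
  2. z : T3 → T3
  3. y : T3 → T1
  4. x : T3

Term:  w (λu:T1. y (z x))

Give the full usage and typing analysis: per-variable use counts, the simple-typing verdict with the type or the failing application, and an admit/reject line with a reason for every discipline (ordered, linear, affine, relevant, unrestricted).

counts: w ×1, z ×1, y ×1, x ×1, u [bound] ×0
order of uses: w, y, z, x
typing: well-typed at T1
ordered ✗ (u never used (weakening))
linear ✗ (u never used (weakening))
affine ✓ (no duplicate uses among w, z, y, x, u)
relevant ✗ (u never used (weakening))
unrestricted ✓ (type-checks (T1) and nothing is barred)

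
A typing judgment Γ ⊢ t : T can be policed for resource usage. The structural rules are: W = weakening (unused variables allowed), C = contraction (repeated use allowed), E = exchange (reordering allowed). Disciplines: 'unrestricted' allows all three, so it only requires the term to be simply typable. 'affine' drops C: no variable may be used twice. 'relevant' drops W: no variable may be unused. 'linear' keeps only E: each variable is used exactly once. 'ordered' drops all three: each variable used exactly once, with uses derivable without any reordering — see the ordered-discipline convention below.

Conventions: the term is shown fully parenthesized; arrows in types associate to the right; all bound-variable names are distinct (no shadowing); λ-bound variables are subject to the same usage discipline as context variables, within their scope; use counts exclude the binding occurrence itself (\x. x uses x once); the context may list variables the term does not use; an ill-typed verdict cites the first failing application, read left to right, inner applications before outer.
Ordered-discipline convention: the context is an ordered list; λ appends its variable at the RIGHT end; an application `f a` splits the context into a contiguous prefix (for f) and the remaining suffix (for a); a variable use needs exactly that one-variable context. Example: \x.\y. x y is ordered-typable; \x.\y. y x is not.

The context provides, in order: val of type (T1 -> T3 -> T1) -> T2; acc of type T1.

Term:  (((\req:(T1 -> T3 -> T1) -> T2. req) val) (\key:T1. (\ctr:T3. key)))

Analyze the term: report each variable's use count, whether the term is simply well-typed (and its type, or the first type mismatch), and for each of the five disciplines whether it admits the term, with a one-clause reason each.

counts: val: 1×, acc: 0×, req (λ-bound): 1×, key (λ-bound): 1×, ctr (λ-bound): 0×
use order (left to right): req, val, key
typing: well-typed — term : T2
ordered: ✗ — acc, ctr left unused
linear: ✗ — acc, ctr left unused
affine: ✓ — none of val, acc, req, key, ctr used more than once
relevant: ✗ — acc, ctr left unused
unrestricted: ✓ — well-typed at T2; no restrictions here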